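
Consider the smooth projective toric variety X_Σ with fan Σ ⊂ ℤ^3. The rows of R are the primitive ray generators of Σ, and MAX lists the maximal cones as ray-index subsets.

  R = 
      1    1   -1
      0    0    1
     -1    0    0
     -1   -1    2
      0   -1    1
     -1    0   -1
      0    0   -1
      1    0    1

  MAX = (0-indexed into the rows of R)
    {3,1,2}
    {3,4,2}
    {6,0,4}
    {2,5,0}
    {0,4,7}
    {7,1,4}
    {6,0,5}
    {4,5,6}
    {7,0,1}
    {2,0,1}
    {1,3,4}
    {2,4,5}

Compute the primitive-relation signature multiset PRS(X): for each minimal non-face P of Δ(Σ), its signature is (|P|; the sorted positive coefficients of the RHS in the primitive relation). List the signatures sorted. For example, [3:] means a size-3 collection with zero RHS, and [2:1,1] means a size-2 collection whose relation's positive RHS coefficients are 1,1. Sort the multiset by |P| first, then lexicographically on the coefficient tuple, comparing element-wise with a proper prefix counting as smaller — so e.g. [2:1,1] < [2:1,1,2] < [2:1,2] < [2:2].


Δ(Σ) — 8 vertices, 14 min non-faces:

  {1,6}:  v_{1} + v_{6} = 0 ; sig = [2:]
  {5,7}:  v_{5} + v_{7} = 0 ; sig = [2:]
  {0,3}:  v_{0} + v_{3} = v_{1} ; sig = [2:1]
  {1,5}:  v_{1} + v_{5} = v_{2} ; sig = [2:1]
  {2,6}:  v_{2} + v_{6} = v_{5} ; sig = [2:1]
  {2,7}:  v_{2} + v_{7} = v_{1} ; sig = [2:1]
  {3,6}:  v_{3} + v_{6} = v_{2} + v_{4} ; sig = [2:1,1]
  {6,7}:  v_{6} + v_{7} = v_{0} + v_{4} ; sig = [2:1,1]
  {3,5}:  v_{3} + v_{5} = 2·v_{2} + v_{4} ; sig = [2:1,2]
  {3,7}:  v_{3} + v_{7} = 2·v_{1} + v_{4} ; sig = [2:1,2]
  {0,2,4}:  v_{0} + v_{2} + v_{4} = 0 ; sig = [3:]
  {0,1,4}:  v_{0} + v_{1} + v_{4} = v_{7} ; sig = [3:1]
  {0,4,5}:  v_{0} + v_{4} + v_{5} = v_{6} ; sig = [3:1]
  {1,2,4}:  v_{1} + v_{2} + v_{4} = v_{3} ; sig = [3:1]

Sorted signature multiset PRS(X):
{ [2:] ×2,  [2:1] ×4,  [2:1,1] ×2,  [2:1,2] ×2,  [3:],  [3:1] ×3 }


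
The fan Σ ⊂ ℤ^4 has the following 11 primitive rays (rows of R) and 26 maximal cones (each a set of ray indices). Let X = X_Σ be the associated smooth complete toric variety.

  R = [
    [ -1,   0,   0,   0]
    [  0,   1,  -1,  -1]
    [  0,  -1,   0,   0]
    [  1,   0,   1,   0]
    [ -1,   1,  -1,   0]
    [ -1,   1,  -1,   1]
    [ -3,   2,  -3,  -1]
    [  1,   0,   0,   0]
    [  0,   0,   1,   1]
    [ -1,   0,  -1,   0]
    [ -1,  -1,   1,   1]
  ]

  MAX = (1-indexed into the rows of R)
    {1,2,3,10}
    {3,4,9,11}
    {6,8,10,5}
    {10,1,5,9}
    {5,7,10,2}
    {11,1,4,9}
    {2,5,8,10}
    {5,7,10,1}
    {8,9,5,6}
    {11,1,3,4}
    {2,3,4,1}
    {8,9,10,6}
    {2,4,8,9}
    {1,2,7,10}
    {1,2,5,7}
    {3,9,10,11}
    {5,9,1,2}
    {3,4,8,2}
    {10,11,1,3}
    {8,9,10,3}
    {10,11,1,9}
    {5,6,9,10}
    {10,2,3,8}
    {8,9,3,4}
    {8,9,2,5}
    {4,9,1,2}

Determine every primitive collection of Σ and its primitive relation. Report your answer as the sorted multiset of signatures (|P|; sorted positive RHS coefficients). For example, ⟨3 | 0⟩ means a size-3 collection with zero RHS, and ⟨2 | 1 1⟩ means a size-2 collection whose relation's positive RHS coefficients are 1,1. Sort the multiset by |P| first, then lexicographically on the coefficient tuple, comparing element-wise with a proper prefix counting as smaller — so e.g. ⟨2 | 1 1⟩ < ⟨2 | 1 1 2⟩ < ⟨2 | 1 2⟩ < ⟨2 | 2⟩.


The 23 primitive collections of Σ (r=11, n=4):

  P={1,8}:  v_{1} + v_{8} = 0  →  sig = ⟨2 | 0⟩
  P={4,10}:  v_{4} + v_{10} = 0  →  sig = ⟨2 | 0⟩
  P={2,11}:  v_{2} + v_{11} = v_{1}  →  sig = ⟨2 | 1⟩
  P={3,5}:  v_{3} + v_{5} = v_{10}  →  sig = ⟨2 | 1⟩
  P={4,5}:  v_{4} + v_{5} = v_{2} + v_{9}  →  sig = ⟨2 | 1 1⟩
  P={8,11}:  v_{8} + v_{11} = v_{3} + v_{9}  →  sig = ⟨2 | 1 1⟩
  P={1,6}:  v_{1} + v_{6} = v_{5} + v_{9} + v_{10}  →  sig = ⟨2 | 1 1 1⟩
  P={4,6}:  v_{4} + v_{6} = v_{5} + v_{8} + v_{9}  →  sig = ⟨2 | 1 1 1⟩
  P={4,7}:  v_{4} + v_{7} = v_{1} + v_{2} + v_{5}  →  sig = ⟨2 | 1 1 1⟩
  P={5,11}:  v_{5} + v_{11} = v_{1} + v_{9} + v_{10}  →  sig = ⟨2 | 1 1 1⟩
  P={7,8}:  v_{7} + v_{8} = v_{2} + v_{5} + v_{10}  →  sig = ⟨2 | 1 1 1⟩
  P={3,6}:  v_{3} + v_{6} = v_{8} + v_{9} + 2·v_{10}  →  sig = ⟨2 | 1 1 2⟩
  P={3,7}:  v_{3} + v_{7} = v_{1} + v_{2} + 2·v_{10}  →  sig = ⟨2 | 1 1 2⟩
  P={7,11}:  v_{7} + v_{11} = 2·v_{1} + v_{5} + v_{10}  →  sig = ⟨2 | 1 1 2⟩
  P={2,6}:  v_{2} + v_{6} = 2·v_{5} + v_{8}  →  sig = ⟨2 | 1 2⟩
  P={7,9}:  v_{7} + v_{9} = v_{1} + 2·v_{5}  →  sig = ⟨2 | 1 2⟩
  P={6,7}:  v_{6} + v_{7} = 3·v_{5} + v_{10}  →  sig = ⟨2 | 1 3⟩
  P={6,11}:  v_{6} + v_{11} = 2·v_{9} + 2·v_{10}  →  sig = ⟨2 | 2 2⟩
  P={2,3,9}:  v_{2} + v_{3} + v_{9} = 0  →  sig = ⟨3 | 0⟩
  P={1,3,9}:  v_{1} + v_{3} + v_{9} = v_{11}  →  sig = ⟨3 | 1⟩
  P={2,9,10}:  v_{2} + v_{9} + v_{10} = v_{5}  →  sig = ⟨3 | 1⟩
  P={1,2,5,10}:  v_{1} + v_{2} + v_{5} + v_{10} = v_{7}  →  sig = ⟨4 | 1⟩
  P={5,8,9,10}:  v_{5} + v_{8} + v_{9} + v_{10} = v_{6}  →  sig = ⟨4 | 1⟩

Signatures (|P|; sorted positive RHS coefficients), sorted:
{ ⟨2 | 0⟩ ×2,  ⟨2 | 1⟩ ×2,  ⟨2 | 1 1⟩ ×2,  ⟨2 | 1 1 1⟩ ×5,  ⟨2 | 1 1 2⟩ ×3,  ⟨2 | 1 2⟩ ×2,  ⟨2 | 1 3⟩,  ⟨2 | 2 2⟩,  ⟨3 | 0⟩,  ⟨3 | 1⟩ ×2,  ⟨4 | 1⟩ ×2 }


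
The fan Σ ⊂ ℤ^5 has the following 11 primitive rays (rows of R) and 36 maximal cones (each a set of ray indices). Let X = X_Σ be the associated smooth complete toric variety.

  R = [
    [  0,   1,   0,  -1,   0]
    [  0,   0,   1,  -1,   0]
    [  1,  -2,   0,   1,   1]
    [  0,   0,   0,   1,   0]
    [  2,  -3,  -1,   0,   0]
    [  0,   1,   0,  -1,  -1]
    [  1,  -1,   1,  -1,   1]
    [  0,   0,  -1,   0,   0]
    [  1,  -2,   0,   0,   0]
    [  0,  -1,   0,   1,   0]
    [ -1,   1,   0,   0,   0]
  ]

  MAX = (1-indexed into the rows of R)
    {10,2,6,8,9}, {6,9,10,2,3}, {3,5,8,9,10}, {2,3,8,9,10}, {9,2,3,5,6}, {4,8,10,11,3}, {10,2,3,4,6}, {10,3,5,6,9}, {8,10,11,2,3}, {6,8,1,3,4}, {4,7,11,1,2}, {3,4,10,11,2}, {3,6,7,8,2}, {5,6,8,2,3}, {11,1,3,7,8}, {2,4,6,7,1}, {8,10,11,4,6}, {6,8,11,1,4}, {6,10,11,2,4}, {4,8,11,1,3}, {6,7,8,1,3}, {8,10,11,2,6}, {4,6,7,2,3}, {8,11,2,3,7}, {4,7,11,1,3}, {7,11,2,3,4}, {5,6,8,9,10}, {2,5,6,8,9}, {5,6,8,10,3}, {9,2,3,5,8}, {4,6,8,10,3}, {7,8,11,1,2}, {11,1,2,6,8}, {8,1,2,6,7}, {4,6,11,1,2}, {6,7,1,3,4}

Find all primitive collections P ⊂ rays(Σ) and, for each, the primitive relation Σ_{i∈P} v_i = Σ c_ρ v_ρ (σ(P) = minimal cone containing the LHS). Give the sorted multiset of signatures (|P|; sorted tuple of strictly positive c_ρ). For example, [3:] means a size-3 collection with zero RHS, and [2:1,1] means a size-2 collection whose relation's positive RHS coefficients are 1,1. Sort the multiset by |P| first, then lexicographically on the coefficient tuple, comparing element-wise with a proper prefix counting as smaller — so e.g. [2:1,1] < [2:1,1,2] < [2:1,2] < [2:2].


Primitive collections (18):

  P = {1,10}:  v_{1} + v_{10} = 0  ⟹  sig = [2:]
  P = {5,11}:  v_{5} + v_{11} = v_{8} + v_{9}  ⟹  sig = [2:1,1]
  P = {7,10}:  v_{7} + v_{10} = v_{2} + v_{3}  ⟹  sig = [2:1,1]
  P = {4,9}:  v_{4} + v_{9} = v_{3} + v_{6} + v_{10}  ⟹  sig = [2:1,1,1]
  P = {9,11}:  v_{9} + v_{11} = v_{2} + v_{8} + v_{10}  ⟹  sig = [2:1,1,1]
  P = {1,9}:  v_{1} + v_{9} = v_{2} + v_{3} + v_{6} + v_{8}  ⟹  sig = [2:1,1,1,1]
  P = {4,5}:  v_{4} + v_{5} = 2·v_{3} + 2·v_{6} + v_{8} + v_{10}  ⟹  sig = [2:1,1,2,2]
  P = {7,9}:  v_{7} + v_{9} = 2·v_{2} + 2·v_{3} + v_{6} + v_{8}  ⟹  sig = [2:1,1,2,2]
  P = {1,5}:  v_{1} + v_{5} = v_{2} + 2·v_{3} + 2·v_{6} + 2·v_{8}  ⟹  sig = [2:1,2,2,2]
  P = {5,7}:  v_{5} + v_{7} = 2·v_{2} + 3·v_{3} + 2·v_{6} + 2·v_{8}  ⟹  sig = [2:2,2,2,3]
  P = {2,4,8}:  v_{2} + v_{4} + v_{8} = 0  ⟹  sig = [3:]
  P = {3,6,11}:  v_{3} + v_{6} + v_{11} = 0  ⟹  sig = [3:]
  P = {1,2,3}:  v_{1} + v_{2} + v_{3} = v_{7}  ⟹  sig = [3:1]
  P = {4,7,8}:  v_{4} + v_{7} + v_{8} = v_{1} + v_{3}  ⟹  sig = [3:1,1]
  P = {6,7,11}:  v_{6} + v_{7} + v_{11} = v_{1} + v_{2}  ⟹  sig = [3:1,1]
  P = {2,5,10}:  v_{2} + v_{5} + v_{10} = 2·v_{9}  ⟹  sig = [3:2]
  P = {3,6,8,9}:  v_{3} + v_{6} + v_{8} + v_{9} = v_{5}  ⟹  sig = [4:1]
  P = {2,3,6,8,10}:  v_{2} + v_{3} + v_{6} + v_{8} + v_{10} = v_{9}  ⟹  sig = [5:1]

Signatures (|P|; sorted positive RHS coefficients), sorted:
{ [2:],  [2:1,1] ×2,  [2:1,1,1] ×2,  [2:1,1,1,1],  [2:1,1,2,2] ×2,  [2:1,2,2,2],  [2:2,2,2,3],  [3:] ×2,  [3:1],  [3:1,1] ×2,  [3:2],  [4:1],  [5:1] }


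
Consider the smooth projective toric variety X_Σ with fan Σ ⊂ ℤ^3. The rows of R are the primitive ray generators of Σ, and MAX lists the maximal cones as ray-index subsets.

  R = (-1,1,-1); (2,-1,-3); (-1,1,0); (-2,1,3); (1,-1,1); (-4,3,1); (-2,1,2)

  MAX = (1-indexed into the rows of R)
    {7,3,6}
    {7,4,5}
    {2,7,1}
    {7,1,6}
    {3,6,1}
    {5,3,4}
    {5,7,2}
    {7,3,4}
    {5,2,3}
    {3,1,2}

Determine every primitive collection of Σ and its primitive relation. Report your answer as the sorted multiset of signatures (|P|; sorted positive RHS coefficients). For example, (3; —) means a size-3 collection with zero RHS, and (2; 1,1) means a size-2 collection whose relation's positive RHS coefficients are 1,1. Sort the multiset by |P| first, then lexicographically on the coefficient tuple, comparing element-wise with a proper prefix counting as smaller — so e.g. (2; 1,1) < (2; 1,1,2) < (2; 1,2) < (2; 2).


Primitive collections (9):

  {1,5}:  v_{1} + v_{5} = 0 — sig = (2; —)
  {2,4}:  v_{2} + v_{4} = 0 — sig = (2; —)
  {1,4}:  v_{1} + v_{4} = v_{3} + v_{7} — sig = (2; 1,1)
  {5,6}:  v_{5} + v_{6} = v_{3} + v_{7} — sig = (2; 1,1)
  {2,6}:  v_{2} + v_{6} = 2·v_{1} — sig = (2; 2)
  {4,6}:  v_{4} + v_{6} = 2·v_{3} + 2·v_{7} — sig = (2; 2,2)
  {1,3,7}:  v_{1} + v_{3} + v_{7} = v_{6} — sig = (3; 1)
  {2,3,7}:  v_{2} + v_{3} + v_{7} = v_{1} — sig = (3; 1)
  {3,5,7}:  v_{3} + v_{5} + v_{7} = v_{4} — sig = (3; 1)

so the primitive-relation signature multiset is
    |P|=2: 6 collections, coeffs (), (), (1,1), (1,1), (2), (2,2)
    |P|=3: 3 collections, coeffs (1), (1), (1)


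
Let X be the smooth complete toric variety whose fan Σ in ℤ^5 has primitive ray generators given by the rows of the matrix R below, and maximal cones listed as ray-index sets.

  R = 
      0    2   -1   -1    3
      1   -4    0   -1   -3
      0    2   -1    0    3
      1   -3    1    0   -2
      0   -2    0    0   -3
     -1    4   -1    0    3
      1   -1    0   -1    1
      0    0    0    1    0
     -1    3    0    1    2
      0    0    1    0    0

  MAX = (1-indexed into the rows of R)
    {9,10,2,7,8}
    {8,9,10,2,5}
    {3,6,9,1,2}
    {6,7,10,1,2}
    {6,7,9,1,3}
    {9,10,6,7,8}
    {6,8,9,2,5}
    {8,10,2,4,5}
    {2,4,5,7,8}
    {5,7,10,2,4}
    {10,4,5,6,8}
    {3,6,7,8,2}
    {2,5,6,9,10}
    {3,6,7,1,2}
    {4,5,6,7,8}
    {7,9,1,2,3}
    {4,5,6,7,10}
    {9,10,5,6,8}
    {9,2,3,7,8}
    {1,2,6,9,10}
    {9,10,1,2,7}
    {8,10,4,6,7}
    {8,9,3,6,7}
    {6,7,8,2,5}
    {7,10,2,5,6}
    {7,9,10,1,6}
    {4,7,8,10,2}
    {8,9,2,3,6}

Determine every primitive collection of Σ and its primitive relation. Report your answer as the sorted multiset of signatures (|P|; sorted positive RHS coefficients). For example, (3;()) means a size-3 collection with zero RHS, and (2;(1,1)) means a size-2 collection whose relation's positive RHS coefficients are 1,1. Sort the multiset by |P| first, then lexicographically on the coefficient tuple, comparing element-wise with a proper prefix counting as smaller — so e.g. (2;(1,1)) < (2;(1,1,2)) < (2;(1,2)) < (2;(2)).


The 12 primitive collections of Σ (r=10, n=5):

  {1,4}:  v_{1} + v_{4} = v_{7}  so sig = (2;(1))
  {1,8}:  v_{1} + v_{8} = v_{3}  so sig = (2;(1))
  {1,5}:  v_{1} + v_{5} = v_{2} + v_{6}  so sig = (2;(1,1))
  {3,4}:  v_{3} + v_{4} = v_{7} + v_{8}  so sig = (2;(1,1))
  {3,10}:  v_{3} + v_{10} = v_{7} + v_{9}  so sig = (2;(1,1))
  {4,9}:  v_{4} + v_{9} = v_{8} + v_{10}  so sig = (2;(1,1))
  {3,5}:  v_{3} + v_{5} = v_{2} + v_{6} + v_{8}  so sig = (2;(1,1,1))
  {5,7,9}:  v_{5} + v_{7} + v_{9} = 0  so sig = (3;())
  {2,4,6}:  v_{2} + v_{4} + v_{6} = v_{5} + v_{7}  so sig = (3;(1,1))
  {2,6,8,10}:  v_{2} + v_{6} + v_{8} + v_{10} = 0  so sig = (4;())
  {2,6,7,9}:  v_{2} + v_{6} + v_{7} + v_{9} = v_{1}  so sig = (4;(1))
  {5,7,8,10}:  v_{5} + v_{7} + v_{8} + v_{10} = v_{4}  so sig = (4;(1))

Signatures (|P|; sorted positive RHS coefficients), sorted:
[(2;(1)), (2;(1)), (2;(1,1)), (2;(1,1)), (2;(1,1)), (2;(1,1)), (2;(1,1,1)), (3;()), (3;(1,1)), (4;()), (4;(1)), (4;(1))]


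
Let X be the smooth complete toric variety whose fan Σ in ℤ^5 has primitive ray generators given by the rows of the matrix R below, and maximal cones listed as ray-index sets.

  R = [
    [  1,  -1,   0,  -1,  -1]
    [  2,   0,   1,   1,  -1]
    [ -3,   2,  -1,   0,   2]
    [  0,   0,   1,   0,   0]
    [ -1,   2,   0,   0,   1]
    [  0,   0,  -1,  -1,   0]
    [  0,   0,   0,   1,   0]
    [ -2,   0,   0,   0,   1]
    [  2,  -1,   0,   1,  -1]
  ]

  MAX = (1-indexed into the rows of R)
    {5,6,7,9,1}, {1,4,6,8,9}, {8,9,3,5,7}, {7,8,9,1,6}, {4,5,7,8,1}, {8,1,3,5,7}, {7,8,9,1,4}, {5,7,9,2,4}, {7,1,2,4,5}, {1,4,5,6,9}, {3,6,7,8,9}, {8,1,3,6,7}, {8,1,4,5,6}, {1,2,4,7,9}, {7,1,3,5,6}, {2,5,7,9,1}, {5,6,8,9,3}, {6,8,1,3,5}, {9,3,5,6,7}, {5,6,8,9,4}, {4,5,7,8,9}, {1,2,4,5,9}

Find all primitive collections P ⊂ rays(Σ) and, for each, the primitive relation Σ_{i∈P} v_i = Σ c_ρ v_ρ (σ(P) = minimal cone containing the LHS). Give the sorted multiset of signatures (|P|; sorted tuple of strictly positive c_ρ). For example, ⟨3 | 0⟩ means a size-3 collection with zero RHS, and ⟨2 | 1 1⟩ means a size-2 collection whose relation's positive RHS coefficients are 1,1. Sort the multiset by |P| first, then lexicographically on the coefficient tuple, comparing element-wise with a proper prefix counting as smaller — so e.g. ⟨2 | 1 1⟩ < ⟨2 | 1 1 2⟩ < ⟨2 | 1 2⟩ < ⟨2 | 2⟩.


The 9 primitive collections of Σ (r=9, n=5):

  P={2,3}:  v_{2} + v_{3} = v_{5} + v_{7}  so sig = ⟨2 | 1 1⟩
  P={2,8}:  v_{2} + v_{8} = v_{4} + v_{7}  so sig = ⟨2 | 1 1⟩
  P={3,4}:  v_{3} + v_{4} = v_{5} + v_{8}  so sig = ⟨2 | 1 1⟩
  P={2,6}:  v_{2} + v_{6} = v_{1} + v_{5} + v_{9}  so sig = ⟨2 | 1 1 1⟩
  P={4,6,7}:  v_{4} + v_{6} + v_{7} = 0  so sig = ⟨3 | 0⟩
  P={1,3,9}:  v_{1} + v_{3} + v_{9} = v_{6} + v_{7}  so sig = ⟨3 | 1 1⟩
  P={1,5,8,9}:  v_{1} + v_{5} + v_{8} + v_{9} = 0  so sig = ⟨4 | 0⟩
  P={5,6,7,8}:  v_{5} + v_{6} + v_{7} + v_{8} = v_{3}  so sig = ⟨4 | 1⟩
  P={1,4,5,7,9}:  v_{1} + v_{4} + v_{5} + v_{7} + v_{9} = v_{2}  so sig = ⟨5 | 1⟩

Sorted signature multiset PRS(X):
{ ⟨2 | 1 1⟩ ×3,  ⟨2 | 1 1 1⟩,  ⟨3 | 0⟩,  ⟨3 | 1 1⟩,  ⟨4 | 0⟩,  ⟨4 | 1⟩,  ⟨5 | 1⟩ }


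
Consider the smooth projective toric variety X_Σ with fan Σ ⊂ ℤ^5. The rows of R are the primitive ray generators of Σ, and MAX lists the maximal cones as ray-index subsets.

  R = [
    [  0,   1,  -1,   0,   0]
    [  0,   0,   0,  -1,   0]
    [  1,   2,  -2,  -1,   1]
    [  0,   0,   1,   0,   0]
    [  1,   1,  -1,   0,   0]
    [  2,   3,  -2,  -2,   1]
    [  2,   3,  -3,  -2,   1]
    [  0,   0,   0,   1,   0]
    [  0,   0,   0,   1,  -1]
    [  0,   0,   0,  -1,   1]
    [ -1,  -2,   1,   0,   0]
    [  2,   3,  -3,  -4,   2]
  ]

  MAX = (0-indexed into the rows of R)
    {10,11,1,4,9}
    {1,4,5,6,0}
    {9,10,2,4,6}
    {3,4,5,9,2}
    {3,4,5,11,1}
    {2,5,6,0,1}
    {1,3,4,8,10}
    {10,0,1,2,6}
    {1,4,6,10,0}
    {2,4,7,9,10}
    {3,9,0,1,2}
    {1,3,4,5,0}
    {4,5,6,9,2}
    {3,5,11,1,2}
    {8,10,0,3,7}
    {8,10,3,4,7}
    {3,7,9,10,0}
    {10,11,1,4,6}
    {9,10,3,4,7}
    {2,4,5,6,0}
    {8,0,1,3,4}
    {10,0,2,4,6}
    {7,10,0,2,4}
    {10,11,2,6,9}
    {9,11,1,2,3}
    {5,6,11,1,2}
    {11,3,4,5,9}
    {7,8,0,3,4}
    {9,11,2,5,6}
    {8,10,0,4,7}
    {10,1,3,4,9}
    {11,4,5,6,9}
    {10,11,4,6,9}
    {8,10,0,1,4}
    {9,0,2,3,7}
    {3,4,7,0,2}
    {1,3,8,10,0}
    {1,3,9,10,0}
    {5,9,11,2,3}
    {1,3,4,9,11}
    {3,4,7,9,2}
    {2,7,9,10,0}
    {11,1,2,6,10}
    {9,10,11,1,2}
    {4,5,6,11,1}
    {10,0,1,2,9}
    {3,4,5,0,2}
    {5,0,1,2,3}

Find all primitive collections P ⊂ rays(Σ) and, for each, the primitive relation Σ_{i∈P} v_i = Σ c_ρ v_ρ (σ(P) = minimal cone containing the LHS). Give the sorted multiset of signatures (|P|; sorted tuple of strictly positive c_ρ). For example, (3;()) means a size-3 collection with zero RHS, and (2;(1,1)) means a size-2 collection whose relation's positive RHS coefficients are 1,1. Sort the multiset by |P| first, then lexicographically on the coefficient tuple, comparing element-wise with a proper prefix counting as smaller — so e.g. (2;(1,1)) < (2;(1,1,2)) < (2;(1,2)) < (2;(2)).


Primitive collections (22):

  P={1,7}:  v_{1} + v_{7} = 0  ⇒ sig = (2;())
  P={8,9}:  v_{8} + v_{9} = 0  ⇒ sig = (2;())
  P={3,6}:  v_{3} + v_{6} = v_{5}  ⇒ sig = (2;(1))
  P={2,8}:  v_{2} + v_{8} = v_{0} + v_{4}  ⇒ sig = (2;(1,1))
  P={6,7}:  v_{6} + v_{7} = v_{2} + v_{4}  ⇒ sig = (2;(1,1))
  P={7,11}:  v_{7} + v_{11} = v_{6} + v_{9}  ⇒ sig = (2;(1,1))
  P={8,11}:  v_{8} + v_{11} = v_{1} + v_{6}  ⇒ sig = (2;(1,1))
  P={5,7}:  v_{5} + v_{7} = v_{2} + v_{3} + v_{4}  ⇒ sig = (2;(1,1,1))
  P={5,10}:  v_{5} + v_{10} = v_{1} + v_{4} + v_{9}  ⇒ sig = (2;(1,1,1))
  P={5,8}:  v_{5} + v_{8} = v_{0} + v_{1} + v_{3} + 2·v_{4}  ⇒ sig = (2;(1,1,1,2))
  P={6,8}:  v_{6} + v_{8} = v_{0} + v_{1} + 2·v_{4}  ⇒ sig = (2;(1,1,2))
  P={0,11}:  v_{0} + v_{11} = 2·v_{1} + 2·v_{2}  ⇒ sig = (2;(2,2))
  P={0,4,9}:  v_{0} + v_{4} + v_{9} = v_{2}  ⇒ sig = (3;(1))
  P={1,2,4}:  v_{1} + v_{2} + v_{4} = v_{6}  ⇒ sig = (3;(1))
  P={1,6,9}:  v_{1} + v_{6} + v_{9} = v_{11}  ⇒ sig = (3;(1))
  P={2,3,10}:  v_{2} + v_{3} + v_{10} = v_{9}  ⇒ sig = (3;(1))
  P={1,5,9}:  v_{1} + v_{5} + v_{9} = v_{3} + v_{11}  ⇒ sig = (3;(1,1))
  P={0,5,9}:  v_{0} + v_{5} + v_{9} = v_{1} + 2·v_{2} + v_{3}  ⇒ sig = (3;(1,1,2))
  P={0,6,9}:  v_{0} + v_{6} + v_{9} = v_{1} + 2·v_{2}  ⇒ sig = (3;(1,2))
  P={2,4,11}:  v_{2} + v_{4} + v_{11} = 2·v_{6} + v_{9}  ⇒ sig = (3;(1,2))
  P={3,10,11}:  v_{3} + v_{10} + v_{11} = 2·v_{1} + v_{4} + 2·v_{9}  ⇒ sig = (3;(1,2,2))
  P={0,3,4,10}:  v_{0} + v_{3} + v_{4} + v_{10} = 0  ⇒ sig = (4;())

Sorted signature multiset PRS(X):
    |P|=2: 12 collections, coeffs (), (), (1), (1,1), (1,1), (1,1), (1,1), (1,1,1), (1,1,1), (1,1,1,2), (1,1,2), (2,2)
    |P|=3: 9 collections, coeffs (1), (1), (1), (1), (1,1), (1,1,2), (1,2), (1,2), (1,2,2)
    |P|=4: 1 collection, coeffs ()


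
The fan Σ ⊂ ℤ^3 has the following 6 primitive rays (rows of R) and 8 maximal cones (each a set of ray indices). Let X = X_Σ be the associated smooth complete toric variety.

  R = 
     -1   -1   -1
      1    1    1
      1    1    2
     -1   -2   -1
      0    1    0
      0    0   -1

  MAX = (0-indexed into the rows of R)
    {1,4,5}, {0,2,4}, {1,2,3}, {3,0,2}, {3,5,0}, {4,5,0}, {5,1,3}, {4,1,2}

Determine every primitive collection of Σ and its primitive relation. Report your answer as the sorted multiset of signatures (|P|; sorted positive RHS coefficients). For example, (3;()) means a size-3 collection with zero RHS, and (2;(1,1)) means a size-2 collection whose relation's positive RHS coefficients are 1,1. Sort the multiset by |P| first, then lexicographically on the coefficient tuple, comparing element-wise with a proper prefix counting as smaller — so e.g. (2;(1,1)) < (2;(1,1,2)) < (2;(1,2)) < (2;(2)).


Primitive collections (3):

  P={0,1}:  v_{0} + v_{1} = 0  ⟹  sig = (2;())
  P={2,5}:  v_{2} + v_{5} = v_{1}  ⟹  sig = (2;(1))
  P={3,4}:  v_{3} + v_{4} = v_{0}  ⟹  sig = (2;(1))

Hence PRS(X_Σ) =
    |P|=2: 3 collections, coeffs (), (1), (1)


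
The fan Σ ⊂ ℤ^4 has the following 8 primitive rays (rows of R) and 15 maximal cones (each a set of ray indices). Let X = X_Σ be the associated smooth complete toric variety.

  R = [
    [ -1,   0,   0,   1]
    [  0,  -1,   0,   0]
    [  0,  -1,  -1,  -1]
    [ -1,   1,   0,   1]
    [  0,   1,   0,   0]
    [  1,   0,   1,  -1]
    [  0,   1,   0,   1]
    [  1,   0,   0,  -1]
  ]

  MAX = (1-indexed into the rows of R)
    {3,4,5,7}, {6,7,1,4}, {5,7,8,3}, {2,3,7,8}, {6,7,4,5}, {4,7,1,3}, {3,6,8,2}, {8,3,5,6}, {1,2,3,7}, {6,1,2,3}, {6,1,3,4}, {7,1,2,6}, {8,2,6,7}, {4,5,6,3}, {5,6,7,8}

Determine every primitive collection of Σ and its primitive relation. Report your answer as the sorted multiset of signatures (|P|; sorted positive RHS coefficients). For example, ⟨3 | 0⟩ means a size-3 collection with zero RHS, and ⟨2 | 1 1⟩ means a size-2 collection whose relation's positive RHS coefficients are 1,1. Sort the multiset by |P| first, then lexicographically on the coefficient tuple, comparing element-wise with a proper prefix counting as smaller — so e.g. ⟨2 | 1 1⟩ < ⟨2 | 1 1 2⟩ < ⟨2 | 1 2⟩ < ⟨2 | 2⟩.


6 collections generate NE(X_Σ); each relation:

  P={1,8}:  v_{1} + v_{8} = 0  ⟹  sig = ⟨2 | 0⟩
  P={2,5}:  v_{2} + v_{5} = 0  ⟹  sig = ⟨2 | 0⟩
  P={1,5}:  v_{1} + v_{5} = v_{4}  ⟹  sig = ⟨2 | 1⟩
  P={2,4}:  v_{2} + v_{4} = v_{1}  ⟹  sig = ⟨2 | 1⟩
  P={4,8}:  v_{4} + v_{8} = v_{5}  ⟹  sig = ⟨2 | 1⟩
  P={3,6,7}:  v_{3} + v_{6} + v_{7} = v_{8}  ⟹  sig = ⟨3 | 1⟩

so the primitive-relation signature multiset is
[⟨2 | 0⟩, ⟨2 | 0⟩, ⟨2 | 1⟩, ⟨2 | 1⟩, ⟨2 | 1⟩, ⟨3 | 1⟩]


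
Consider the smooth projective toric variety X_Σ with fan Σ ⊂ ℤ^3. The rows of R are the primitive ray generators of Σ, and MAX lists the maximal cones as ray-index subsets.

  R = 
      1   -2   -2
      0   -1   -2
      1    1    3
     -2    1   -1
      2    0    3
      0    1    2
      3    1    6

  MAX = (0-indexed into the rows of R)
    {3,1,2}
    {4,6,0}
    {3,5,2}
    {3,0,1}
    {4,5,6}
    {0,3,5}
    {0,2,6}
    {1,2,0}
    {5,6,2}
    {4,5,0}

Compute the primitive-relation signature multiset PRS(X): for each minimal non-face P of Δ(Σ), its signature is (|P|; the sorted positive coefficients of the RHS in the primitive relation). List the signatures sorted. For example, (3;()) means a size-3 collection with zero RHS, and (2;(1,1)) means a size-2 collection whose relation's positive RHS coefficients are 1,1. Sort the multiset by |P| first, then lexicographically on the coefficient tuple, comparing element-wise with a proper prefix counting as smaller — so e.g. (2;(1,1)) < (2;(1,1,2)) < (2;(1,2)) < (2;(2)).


9 minimal non-faces of Δ(Σ) (on 7 rays):

  P={1,5}:  v_{1} + v_{5} = 0 — sig = (2;())
  P={2,4}:  v_{2} + v_{4} = v_{6} — sig = (2;(1))
  P={3,4}:  v_{3} + v_{4} = v_{5} — sig = (2;(1))
  P={1,4}:  v_{1} + v_{4} = v_{0} + v_{2} — sig = (2;(1,1))
  P={3,6}:  v_{3} + v_{6} = v_{2} + v_{5} — sig = (2;(1,1))
  P={1,6}:  v_{1} + v_{6} = v_{0} + 2·v_{2} — sig = (2;(1,2))
  P={0,2,3}:  v_{0} + v_{2} + v_{3} = 0 — sig = (3;())
  P={0,2,5}:  v_{0} + v_{2} + v_{5} = v_{4} — sig = (3;(1))
  P={0,5,6}:  v_{0} + v_{5} + v_{6} = 2·v_{4} — sig = (3;(2))

Hence PRS(X_Σ) =
    (2;())
    (2;(1))
    (2;(1))
    (2;(1,1))
    (2;(1,1))
    (2;(1,2))
    (3;())
    (3;(1))
    (3;(2))


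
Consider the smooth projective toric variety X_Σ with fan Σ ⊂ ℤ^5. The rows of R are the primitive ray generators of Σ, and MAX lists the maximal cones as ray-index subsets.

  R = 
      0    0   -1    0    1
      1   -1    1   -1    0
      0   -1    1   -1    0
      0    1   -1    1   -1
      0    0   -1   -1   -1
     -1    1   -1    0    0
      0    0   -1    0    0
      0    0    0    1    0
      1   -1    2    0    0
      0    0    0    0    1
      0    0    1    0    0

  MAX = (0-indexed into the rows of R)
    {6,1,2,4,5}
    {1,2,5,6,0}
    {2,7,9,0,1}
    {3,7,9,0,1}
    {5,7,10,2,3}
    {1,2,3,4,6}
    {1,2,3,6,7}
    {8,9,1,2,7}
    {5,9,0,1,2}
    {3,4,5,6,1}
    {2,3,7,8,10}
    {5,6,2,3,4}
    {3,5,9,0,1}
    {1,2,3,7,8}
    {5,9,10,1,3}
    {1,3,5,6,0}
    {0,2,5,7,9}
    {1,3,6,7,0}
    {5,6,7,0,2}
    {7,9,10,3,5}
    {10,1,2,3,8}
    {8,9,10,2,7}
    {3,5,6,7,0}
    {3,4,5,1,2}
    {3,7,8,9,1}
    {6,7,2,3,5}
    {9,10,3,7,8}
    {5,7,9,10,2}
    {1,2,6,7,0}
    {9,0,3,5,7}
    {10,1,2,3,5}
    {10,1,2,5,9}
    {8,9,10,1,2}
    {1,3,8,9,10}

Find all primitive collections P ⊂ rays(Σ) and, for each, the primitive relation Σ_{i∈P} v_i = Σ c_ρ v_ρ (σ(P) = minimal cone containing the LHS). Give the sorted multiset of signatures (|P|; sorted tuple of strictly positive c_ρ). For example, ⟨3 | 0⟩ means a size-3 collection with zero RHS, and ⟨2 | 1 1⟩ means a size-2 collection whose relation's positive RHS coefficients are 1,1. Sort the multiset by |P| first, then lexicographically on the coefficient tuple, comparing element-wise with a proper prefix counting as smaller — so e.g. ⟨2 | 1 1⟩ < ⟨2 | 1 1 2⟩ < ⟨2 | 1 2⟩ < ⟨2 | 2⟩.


Δ(Σ) — 11 vertices, 16 min non-faces:

  P = {6,10}:  v_{6} + v_{10} = 0  ⇒ sig = ⟨2 | 0⟩
  P = {0,10}:  v_{0} + v_{10} = v_{9}  ⇒ sig = ⟨2 | 1⟩
  P = {5,8}:  v_{5} + v_{8} = v_{10}  ⇒ sig = ⟨2 | 1⟩
  P = {6,9}:  v_{6} + v_{9} = v_{0}  ⇒ sig = ⟨2 | 1⟩
  P = {6,8}:  v_{6} + v_{8} = v_{1} + v_{7}  ⇒ sig = ⟨2 | 1 1⟩
  P = {0,8}:  v_{0} + v_{8} = v_{1} + v_{7} + v_{9}  ⇒ sig = ⟨2 | 1 1 1⟩
  P = {4,7}:  v_{4} + v_{7} = v_{2} + v_{3} + v_{6}  ⇒ sig = ⟨2 | 1 1 1⟩
  P = {4,8}:  v_{4} + v_{8} = v_{1} + v_{2} + v_{3}  ⇒ sig = ⟨2 | 1 1 1⟩
  P = {4,9}:  v_{4} + v_{9} = v_{1} + v_{5} + v_{6}  ⇒ sig = ⟨2 | 1 1 1⟩
  P = {4,10}:  v_{4} + v_{10} = v_{1} + v_{2} + v_{3} + v_{5}  ⇒ sig = ⟨2 | 1 1 1 1⟩
  P = {0,4}:  v_{0} + v_{4} = v_{1} + v_{5} + 2·v_{6}  ⇒ sig = ⟨2 | 1 1 2⟩
  P = {1,5,7}:  v_{1} + v_{5} + v_{7} = 0  ⇒ sig = ⟨3 | 0⟩
  P = {2,3,9}:  v_{2} + v_{3} + v_{9} = 0  ⇒ sig = ⟨3 | 0⟩
  P = {0,2,3}:  v_{0} + v_{2} + v_{3} = v_{6}  ⇒ sig = ⟨3 | 1⟩
  P = {1,7,10}:  v_{1} + v_{7} + v_{10} = v_{8}  ⇒ sig = ⟨3 | 1⟩
  P = {1,2,3,5,6}:  v_{1} + v_{2} + v_{3} + v_{5} + v_{6} = v_{4}  ⇒ sig = ⟨5 | 1⟩

Signatures (|P|; sorted positive RHS coefficients), sorted:
[⟨2 | 0⟩, ⟨2 | 1⟩, ⟨2 | 1⟩, ⟨2 | 1⟩, ⟨2 | 1 1⟩, ⟨2 | 1 1 1⟩, ⟨2 | 1 1 1⟩, ⟨2 | 1 1 1⟩, ⟨2 | 1 1 1⟩, ⟨2 | 1 1 1 1⟩, ⟨2 | 1 1 2⟩, ⟨3 | 0⟩, ⟨3 | 0⟩, ⟨3 | 1⟩, ⟨3 | 1⟩, ⟨5 | 1⟩]


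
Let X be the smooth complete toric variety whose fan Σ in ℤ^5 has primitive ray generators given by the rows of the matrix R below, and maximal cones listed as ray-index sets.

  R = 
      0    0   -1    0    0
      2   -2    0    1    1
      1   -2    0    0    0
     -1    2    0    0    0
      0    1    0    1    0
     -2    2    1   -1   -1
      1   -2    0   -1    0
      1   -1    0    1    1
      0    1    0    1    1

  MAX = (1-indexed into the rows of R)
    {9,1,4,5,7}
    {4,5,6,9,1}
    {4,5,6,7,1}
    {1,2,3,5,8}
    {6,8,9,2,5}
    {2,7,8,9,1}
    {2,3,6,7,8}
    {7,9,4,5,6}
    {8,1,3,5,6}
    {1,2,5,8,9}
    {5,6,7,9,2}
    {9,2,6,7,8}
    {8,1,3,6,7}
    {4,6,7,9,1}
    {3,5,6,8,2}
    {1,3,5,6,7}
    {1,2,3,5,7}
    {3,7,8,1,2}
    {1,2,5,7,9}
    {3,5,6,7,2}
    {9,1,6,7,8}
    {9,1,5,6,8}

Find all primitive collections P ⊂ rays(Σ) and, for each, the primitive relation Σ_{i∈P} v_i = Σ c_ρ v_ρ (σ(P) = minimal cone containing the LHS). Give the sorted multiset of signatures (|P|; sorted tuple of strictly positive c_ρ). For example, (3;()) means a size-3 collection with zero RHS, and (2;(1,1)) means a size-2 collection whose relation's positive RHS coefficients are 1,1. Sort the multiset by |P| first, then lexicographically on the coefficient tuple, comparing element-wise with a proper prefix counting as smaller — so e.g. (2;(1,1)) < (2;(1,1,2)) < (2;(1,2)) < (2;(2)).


Δ(Σ) — 9 vertices, 7 min non-faces:

  {3,4}:  v_{3} + v_{4} = 0  ⇒ sig = (2;())
  {3,9}:  v_{3} + v_{9} = v_{8}  ⇒ sig = (2;(1))
  {4,8}:  v_{4} + v_{8} = v_{9}  ⇒ sig = (2;(1))
  {2,4}:  v_{2} + v_{4} = v_{5} + v_{7} + v_{9}  ⇒ sig = (2;(1,1,1))
  {1,2,6}:  v_{1} + v_{2} + v_{6} = 0  ⇒ sig = (3;())
  {5,7,8}:  v_{5} + v_{7} + v_{8} = v_{2}  ⇒ sig = (3;(1))
  {1,5,6,7,9}:  v_{1} + v_{5} + v_{6} + v_{7} + v_{9} = v_{4}  ⇒ sig = (5;(1))

Hence PRS(X_Σ) =
[(2;()), (2;(1)), (2;(1)), (2;(1,1,1)), (3;()), (3;(1)), (5;(1))]


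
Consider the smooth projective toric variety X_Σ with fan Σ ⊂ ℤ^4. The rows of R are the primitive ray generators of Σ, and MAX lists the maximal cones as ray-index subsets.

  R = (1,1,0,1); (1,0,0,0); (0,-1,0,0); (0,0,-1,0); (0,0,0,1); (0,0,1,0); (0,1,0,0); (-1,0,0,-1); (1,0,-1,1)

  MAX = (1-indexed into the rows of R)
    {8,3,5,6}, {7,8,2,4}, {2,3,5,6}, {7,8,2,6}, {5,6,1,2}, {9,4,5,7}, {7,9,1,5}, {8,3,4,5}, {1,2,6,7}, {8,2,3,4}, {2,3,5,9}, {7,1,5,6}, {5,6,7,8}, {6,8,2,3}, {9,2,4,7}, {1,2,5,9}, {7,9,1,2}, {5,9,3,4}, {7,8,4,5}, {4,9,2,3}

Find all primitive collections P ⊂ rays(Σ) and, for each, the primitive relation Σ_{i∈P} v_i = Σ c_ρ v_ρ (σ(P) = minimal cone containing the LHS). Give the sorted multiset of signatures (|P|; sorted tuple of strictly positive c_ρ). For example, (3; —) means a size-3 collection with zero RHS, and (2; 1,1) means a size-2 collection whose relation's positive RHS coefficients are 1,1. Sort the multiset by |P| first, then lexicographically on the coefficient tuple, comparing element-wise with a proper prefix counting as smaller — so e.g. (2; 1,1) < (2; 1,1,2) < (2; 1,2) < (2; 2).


|primitive collections| = 10. Relations:

  P = {3,7}:  v_{3} + v_{7} = 0 — sig = (2; —)
  P = {4,6}:  v_{4} + v_{6} = 0 — sig = (2; —)
  P = {1,8}:  v_{1} + v_{8} = v_{7} — sig = (2; 1)
  P = {8,9}:  v_{8} + v_{9} = v_{4} — sig = (2; 1)
  P = {1,3}:  v_{1} + v_{3} = v_{2} + v_{5} — sig = (2; 1,1)
  P = {1,4}:  v_{1} + v_{4} = v_{7} + v_{9} — sig = (2; 1,1)
  P = {6,9}:  v_{6} + v_{9} = v_{2} + v_{5} — sig = (2; 1,1)
  P = {2,5,8}:  v_{2} + v_{5} + v_{8} = 0 — sig = (3; —)
  P = {2,4,5}:  v_{2} + v_{4} + v_{5} = v_{9} — sig = (3; 1)
  P = {2,5,7}:  v_{2} + v_{5} + v_{7} = v_{1} — sig = (3; 1)

Sorted signature multiset PRS(X):
[(2; —), (2; —), (2; 1), (2; 1), (2; 1,1), (2; 1,1), (2; 1,1), (3; —), (3; 1), (3; 1)]


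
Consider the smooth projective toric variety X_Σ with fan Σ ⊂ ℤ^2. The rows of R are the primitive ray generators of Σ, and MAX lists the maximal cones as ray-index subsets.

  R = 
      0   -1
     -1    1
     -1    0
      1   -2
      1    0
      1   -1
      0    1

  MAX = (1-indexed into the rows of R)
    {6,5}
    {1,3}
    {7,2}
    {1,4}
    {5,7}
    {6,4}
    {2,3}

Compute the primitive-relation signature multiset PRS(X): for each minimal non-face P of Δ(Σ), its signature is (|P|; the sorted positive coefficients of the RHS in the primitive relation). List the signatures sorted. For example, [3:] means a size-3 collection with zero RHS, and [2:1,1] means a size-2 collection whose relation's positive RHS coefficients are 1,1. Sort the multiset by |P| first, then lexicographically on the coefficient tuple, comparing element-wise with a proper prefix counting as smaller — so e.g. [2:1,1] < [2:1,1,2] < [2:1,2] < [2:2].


14 minimal non-faces of Δ(Σ) (on 7 rays):

  • {1,7}:  v_{1} + v_{7} = 0  ⟹  sig = [2:]
  • {2,6}:  v_{2} + v_{6} = 0  ⟹  sig = [2:]
  • {3,5}:  v_{3} + v_{5} = 0  ⟹  sig = [2:]
  • {1,2}:  v_{1} + v_{2} = v_{3}  ⟹  sig = [2:1]
  • {1,5}:  v_{1} + v_{5} = v_{6}  ⟹  sig = [2:1]
  • {1,6}:  v_{1} + v_{6} = v_{4}  ⟹  sig = [2:1]
  • {2,4}:  v_{2} + v_{4} = v_{1}  ⟹  sig = [2:1]
  • {2,5}:  v_{2} + v_{5} = v_{7}  ⟹  sig = [2:1]
  • {3,6}:  v_{3} + v_{6} = v_{1}  ⟹  sig = [2:1]
  • {3,7}:  v_{3} + v_{7} = v_{2}  ⟹  sig = [2:1]
  • {4,7}:  v_{4} + v_{7} = v_{6}  ⟹  sig = [2:1]
  • {6,7}:  v_{6} + v_{7} = v_{5}  ⟹  sig = [2:1]
  • {3,4}:  v_{3} + v_{4} = 2·v_{1}  ⟹  sig = [2:2]
  • {4,5}:  v_{4} + v_{5} = 2·v_{6}  ⟹  sig = [2:2]

Hence PRS(X_Σ) =
    [2:]
    [2:]
    [2:]
    [2:1]
    [2:1]
    [2:1]
    [2:1]
    [2:1]
    [2:1]
    [2:1]
    [2:1]
    [2:1]
    [2:2]
    [2:2]


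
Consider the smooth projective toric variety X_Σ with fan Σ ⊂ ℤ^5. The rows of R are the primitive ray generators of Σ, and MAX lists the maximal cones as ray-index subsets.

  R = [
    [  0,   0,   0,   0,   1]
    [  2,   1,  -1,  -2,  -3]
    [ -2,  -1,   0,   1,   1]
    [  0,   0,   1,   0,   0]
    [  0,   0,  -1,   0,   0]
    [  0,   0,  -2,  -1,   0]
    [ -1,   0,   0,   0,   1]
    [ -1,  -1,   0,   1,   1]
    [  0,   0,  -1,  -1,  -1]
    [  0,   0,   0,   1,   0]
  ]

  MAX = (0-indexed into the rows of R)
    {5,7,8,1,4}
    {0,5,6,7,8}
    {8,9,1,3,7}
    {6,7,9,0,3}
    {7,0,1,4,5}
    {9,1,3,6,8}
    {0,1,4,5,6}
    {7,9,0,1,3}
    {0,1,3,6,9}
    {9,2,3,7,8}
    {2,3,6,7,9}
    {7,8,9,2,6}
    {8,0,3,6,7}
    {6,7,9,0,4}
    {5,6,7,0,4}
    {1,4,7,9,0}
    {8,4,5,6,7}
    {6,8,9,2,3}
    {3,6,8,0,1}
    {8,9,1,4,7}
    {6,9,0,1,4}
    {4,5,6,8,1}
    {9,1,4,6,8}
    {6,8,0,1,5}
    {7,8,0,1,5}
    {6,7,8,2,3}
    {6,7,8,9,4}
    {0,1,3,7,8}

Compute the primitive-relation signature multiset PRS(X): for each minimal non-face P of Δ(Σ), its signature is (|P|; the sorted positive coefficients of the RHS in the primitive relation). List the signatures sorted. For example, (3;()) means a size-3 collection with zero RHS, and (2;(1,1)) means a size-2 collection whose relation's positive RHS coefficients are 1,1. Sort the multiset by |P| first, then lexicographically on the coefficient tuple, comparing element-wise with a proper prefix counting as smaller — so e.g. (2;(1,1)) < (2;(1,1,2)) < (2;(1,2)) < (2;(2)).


Primitive collections (11):

  {3,4}:  v_{3} + v_{4} = 0 — sig = (2;())
  {0,2}:  v_{0} + v_{2} = v_{6} + v_{7} — sig = (2;(1,1))
  {3,5}:  v_{3} + v_{5} = v_{0} + v_{8} — sig = (2;(1,1))
  {2,4}:  v_{2} + v_{4} = v_{6} + v_{7} + v_{8} + v_{9} — sig = (2;(1,1,1,1))
  {2,5}:  v_{2} + v_{5} = v_{4} + v_{6} + v_{7} + v_{8} — sig = (2;(1,1,1,1))
  {1,2}:  v_{1} + v_{2} = v_{3} + 2·v_{8} + v_{9} — sig = (2;(1,1,2))
  {5,9}:  v_{5} + v_{9} = 2·v_{4} — sig = (2;(2))
  {0,4,8}:  v_{0} + v_{4} + v_{8} = v_{5} — sig = (3;(1))
  {0,8,9}:  v_{0} + v_{8} + v_{9} = v_{4} — sig = (3;(1))
  {1,6,7}:  v_{1} + v_{6} + v_{7} = v_{8} — sig = (3;(1))
  {3,6,7,8,9}:  v_{3} + v_{6} + v_{7} + v_{8} + v_{9} = v_{2} — sig = (5;(1))

Hence PRS(X_Σ) =
    |P|=2: 7 collections, coeffs (), (1,1), (1,1), (1,1,1,1), (1,1,1,1), (1,1,2), (2)
    |P|=3: 3 collections, coeffs (1), (1), (1)
    |P|=5: 1 collection, coeffs (1)


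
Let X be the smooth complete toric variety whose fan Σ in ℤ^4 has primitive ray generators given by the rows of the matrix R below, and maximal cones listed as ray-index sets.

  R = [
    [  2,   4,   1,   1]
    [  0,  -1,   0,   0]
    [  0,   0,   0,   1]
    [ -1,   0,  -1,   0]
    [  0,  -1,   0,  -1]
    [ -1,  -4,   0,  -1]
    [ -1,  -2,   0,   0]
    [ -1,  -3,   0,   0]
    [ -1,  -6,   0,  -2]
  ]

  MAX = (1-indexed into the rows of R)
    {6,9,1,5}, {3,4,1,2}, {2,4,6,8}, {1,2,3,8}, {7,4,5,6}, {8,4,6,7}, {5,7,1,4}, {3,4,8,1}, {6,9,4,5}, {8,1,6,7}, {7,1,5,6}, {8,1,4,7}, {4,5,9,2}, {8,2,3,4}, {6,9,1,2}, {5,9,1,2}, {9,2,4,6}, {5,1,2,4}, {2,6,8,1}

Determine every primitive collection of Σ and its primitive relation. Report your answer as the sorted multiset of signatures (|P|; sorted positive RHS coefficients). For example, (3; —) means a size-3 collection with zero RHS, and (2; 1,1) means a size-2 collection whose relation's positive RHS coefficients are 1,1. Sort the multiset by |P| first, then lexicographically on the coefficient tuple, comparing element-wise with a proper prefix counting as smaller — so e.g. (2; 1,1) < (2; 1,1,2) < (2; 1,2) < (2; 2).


Σ has 12 primitive collections:

  P={2,7}:  v_{2} + v_{7} = v_{8}  →  sig = (2; 1)
  P={3,5}:  v_{3} + v_{5} = v_{2}  →  sig = (2; 1)
  P={5,8}:  v_{5} + v_{8} = v_{6}  →  sig = (2; 1)
  P={3,6}:  v_{3} + v_{6} = v_{2} + v_{8}  →  sig = (2; 1,1)
  P={3,7}:  v_{3} + v_{7} = v_{1} + v_{4} + 2·v_{8}  →  sig = (2; 1,1,2)
  P={3,9}:  v_{3} + v_{9} = 2·v_{2} + v_{6}  →  sig = (2; 1,2)
  P={8,9}:  v_{8} + v_{9} = v_{2} + 2·v_{6}  →  sig = (2; 1,2)
  P={7,9}:  v_{7} + v_{9} = 2·v_{6}  →  sig = (2; 2)
  P={1,4,6}:  v_{1} + v_{4} + v_{6} = 0  →  sig = (3; —)
  P={2,5,6}:  v_{2} + v_{5} + v_{6} = v_{9}  →  sig = (3; 1)
  P={1,4,9}:  v_{1} + v_{4} + v_{9} = v_{2} + v_{5}  →  sig = (3; 1,1)
  P={1,2,4,8}:  v_{1} + v_{2} + v_{4} + v_{8} = v_{3}  →  sig = (4; 1)

Sorted signature multiset PRS(X):
[(2; 1), (2; 1), (2; 1), (2; 1,1), (2; 1,1,2), (2; 1,2), (2; 1,2), (2; 2), (3; —), (3; 1), (3; 1,1), (4; 1)]


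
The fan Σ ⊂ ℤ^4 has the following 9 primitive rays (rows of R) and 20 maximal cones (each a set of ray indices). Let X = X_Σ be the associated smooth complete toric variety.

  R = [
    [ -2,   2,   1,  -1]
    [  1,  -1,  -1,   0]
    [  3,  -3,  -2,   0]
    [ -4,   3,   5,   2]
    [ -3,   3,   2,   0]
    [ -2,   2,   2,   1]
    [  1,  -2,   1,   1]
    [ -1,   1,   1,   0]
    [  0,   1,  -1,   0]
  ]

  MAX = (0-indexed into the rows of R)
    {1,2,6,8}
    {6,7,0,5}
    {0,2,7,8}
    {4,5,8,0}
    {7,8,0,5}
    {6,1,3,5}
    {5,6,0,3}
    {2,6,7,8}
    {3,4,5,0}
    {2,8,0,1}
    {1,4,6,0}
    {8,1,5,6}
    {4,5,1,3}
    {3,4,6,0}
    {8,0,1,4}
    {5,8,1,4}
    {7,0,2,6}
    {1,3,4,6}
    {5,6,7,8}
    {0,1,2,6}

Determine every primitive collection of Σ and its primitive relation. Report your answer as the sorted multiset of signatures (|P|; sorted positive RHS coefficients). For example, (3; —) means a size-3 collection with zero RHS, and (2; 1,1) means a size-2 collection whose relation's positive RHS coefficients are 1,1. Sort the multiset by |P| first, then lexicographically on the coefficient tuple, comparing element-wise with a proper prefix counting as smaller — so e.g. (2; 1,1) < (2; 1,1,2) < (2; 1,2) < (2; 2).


12 collections generate NE(X_Σ); each relation:

  P={1,7}:  v_{1} + v_{7} = 0  →  sig = (2; —)
  P={2,4}:  v_{2} + v_{4} = 0  →  sig = (2; —)
  P={2,3}:  v_{2} + v_{3} = v_{5} + v_{6}  →  sig = (2; 1,1)
  P={2,5}:  v_{2} + v_{5} = v_{6} + v_{8}  →  sig = (2; 1,1)
  P={4,7}:  v_{4} + v_{7} = v_{0} + v_{5}  →  sig = (2; 1,1)
  P={3,7}:  v_{3} + v_{7} = v_{0} + 2·v_{5} + v_{6}  →  sig = (2; 1,1,2)
  P={3,8}:  v_{3} + v_{8} = 2·v_{5}  →  sig = (2; 2)
  P={0,1,5}:  v_{0} + v_{1} + v_{5} = v_{4}  →  sig = (3; 1)
  P={0,6,8}:  v_{0} + v_{6} + v_{8} = v_{7}  →  sig = (3; 1)
  P={4,5,6}:  v_{4} + v_{5} + v_{6} = v_{3}  →  sig = (3; 1)
  P={4,6,8}:  v_{4} + v_{6} + v_{8} = v_{5}  →  sig = (3; 1)
  P={0,1,3}:  v_{0} + v_{1} + v_{3} = 2·v_{4} + v_{6}  →  sig = (3; 1,2)

Signatures (|P|; sorted positive RHS coefficients), sorted:
[(2; —), (2; —), (2; 1,1), (2; 1,1), (2; 1,1), (2; 1,1,2), (2; 2), (3; 1), (3; 1), (3; 1), (3; 1), (3; 1,2)]


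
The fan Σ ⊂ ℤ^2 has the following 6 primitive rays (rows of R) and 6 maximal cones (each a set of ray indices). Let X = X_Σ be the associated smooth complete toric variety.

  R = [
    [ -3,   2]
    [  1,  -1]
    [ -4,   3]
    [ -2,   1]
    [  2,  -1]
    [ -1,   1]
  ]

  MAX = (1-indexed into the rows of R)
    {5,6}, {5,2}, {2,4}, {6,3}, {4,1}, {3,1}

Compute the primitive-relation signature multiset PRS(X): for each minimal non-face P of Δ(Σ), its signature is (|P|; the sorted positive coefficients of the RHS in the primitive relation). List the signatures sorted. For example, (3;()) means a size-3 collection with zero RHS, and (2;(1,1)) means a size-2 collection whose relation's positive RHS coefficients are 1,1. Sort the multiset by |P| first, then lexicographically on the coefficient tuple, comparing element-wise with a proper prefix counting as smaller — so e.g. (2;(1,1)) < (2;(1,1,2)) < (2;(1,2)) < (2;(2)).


Δ(Σ) — 6 vertices, 9 min non-faces:

  P = {2,6}:  v_{2} + v_{6} = 0  so sig = (2;())
  P = {4,5}:  v_{4} + v_{5} = 0  so sig = (2;())
  P = {1,2}:  v_{1} + v_{2} = v_{4}  so sig = (2;(1))
  P = {1,5}:  v_{1} + v_{5} = v_{6}  so sig = (2;(1))
  P = {1,6}:  v_{1} + v_{6} = v_{3}  so sig = (2;(1))
  P = {2,3}:  v_{2} + v_{3} = v_{1}  so sig = (2;(1))
  P = {4,6}:  v_{4} + v_{6} = v_{1}  so sig = (2;(1))
  P = {3,4}:  v_{3} + v_{4} = 2·v_{1}  so sig = (2;(2))
  P = {3,5}:  v_{3} + v_{5} = 2·v_{6}  so sig = (2;(2))

Sorted signature multiset PRS(X):
[(2;()), (2;()), (2;(1)), (2;(1)), (2;(1)), (2;(1)), (2;(1)), (2;(2)), (2;(2))]
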